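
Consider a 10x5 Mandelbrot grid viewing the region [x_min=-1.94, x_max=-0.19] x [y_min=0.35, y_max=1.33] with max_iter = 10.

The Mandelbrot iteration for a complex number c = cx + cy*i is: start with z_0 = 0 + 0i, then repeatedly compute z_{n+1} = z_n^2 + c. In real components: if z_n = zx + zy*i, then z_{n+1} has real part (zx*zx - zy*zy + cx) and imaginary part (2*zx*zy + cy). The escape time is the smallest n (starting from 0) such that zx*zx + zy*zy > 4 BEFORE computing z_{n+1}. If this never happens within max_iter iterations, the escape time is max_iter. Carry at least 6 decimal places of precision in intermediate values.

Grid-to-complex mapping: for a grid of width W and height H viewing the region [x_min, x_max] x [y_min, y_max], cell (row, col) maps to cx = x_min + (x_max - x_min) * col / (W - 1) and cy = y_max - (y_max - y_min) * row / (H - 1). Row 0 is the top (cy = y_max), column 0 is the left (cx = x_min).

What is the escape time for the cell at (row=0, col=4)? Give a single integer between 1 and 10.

Answer: 2

Derivation:
z_0 = 0 + 0i, c = -1.1622 + 1.3300i
Iter 1: z = -1.1622 + 1.3300i, |z|^2 = 3.1197
Iter 2: z = -1.5804 + -1.7615i, |z|^2 = 5.6005
Escaped at iteration 2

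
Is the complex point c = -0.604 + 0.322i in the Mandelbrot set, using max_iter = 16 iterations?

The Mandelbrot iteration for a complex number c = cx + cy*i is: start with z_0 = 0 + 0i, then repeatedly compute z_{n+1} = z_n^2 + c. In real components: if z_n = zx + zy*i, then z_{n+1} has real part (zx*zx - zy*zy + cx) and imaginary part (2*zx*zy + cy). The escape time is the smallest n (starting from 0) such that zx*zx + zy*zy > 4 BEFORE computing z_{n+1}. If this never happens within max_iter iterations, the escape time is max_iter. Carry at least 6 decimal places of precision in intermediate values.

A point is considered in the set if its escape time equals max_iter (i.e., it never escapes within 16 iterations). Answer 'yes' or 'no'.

Answer: yes

Derivation:
z_0 = 0 + 0i, c = -0.6040 + 0.3220i
Iter 1: z = -0.6040 + 0.3220i, |z|^2 = 0.4685
Iter 2: z = -0.3429 + -0.0670i, |z|^2 = 0.1220
Iter 3: z = -0.4909 + 0.3679i, |z|^2 = 0.3764
Iter 4: z = -0.4984 + -0.0393i, |z|^2 = 0.2499
Iter 5: z = -0.3572 + 0.3611i, |z|^2 = 0.2580
Iter 6: z = -0.6068 + 0.0640i, |z|^2 = 0.3723
Iter 7: z = -0.2399 + 0.2443i, |z|^2 = 0.1172
Iter 8: z = -0.6061 + 0.2048i, |z|^2 = 0.4094
Iter 9: z = -0.2785 + 0.0737i, |z|^2 = 0.0830
Iter 10: z = -0.5319 + 0.2809i, |z|^2 = 0.3618
Iter 11: z = -0.4001 + 0.0232i, |z|^2 = 0.1606
Iter 12: z = -0.4445 + 0.3035i, |z|^2 = 0.2897
Iter 13: z = -0.4985 + 0.0522i, |z|^2 = 0.2513
Iter 14: z = -0.3582 + 0.2699i, |z|^2 = 0.2012
Iter 15: z = -0.5486 + 0.1286i, |z|^2 = 0.3175
Did not escape in 16 iterations → in set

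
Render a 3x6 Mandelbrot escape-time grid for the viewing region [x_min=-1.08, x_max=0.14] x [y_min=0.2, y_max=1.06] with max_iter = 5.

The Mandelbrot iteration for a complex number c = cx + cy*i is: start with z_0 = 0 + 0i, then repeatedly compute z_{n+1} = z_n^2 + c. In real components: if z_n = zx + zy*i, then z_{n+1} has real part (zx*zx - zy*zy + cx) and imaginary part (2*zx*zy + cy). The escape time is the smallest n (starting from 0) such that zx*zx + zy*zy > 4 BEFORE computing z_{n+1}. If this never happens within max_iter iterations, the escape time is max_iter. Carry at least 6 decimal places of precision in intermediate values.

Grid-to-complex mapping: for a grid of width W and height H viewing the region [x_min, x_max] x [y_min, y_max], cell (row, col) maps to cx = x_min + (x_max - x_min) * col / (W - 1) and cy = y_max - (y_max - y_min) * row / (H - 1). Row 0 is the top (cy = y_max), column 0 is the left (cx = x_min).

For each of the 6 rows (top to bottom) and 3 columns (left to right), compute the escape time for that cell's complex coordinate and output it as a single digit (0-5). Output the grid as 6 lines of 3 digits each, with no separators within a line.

(row=0, col=0): c = -1.0800 + 1.0600i → escape time 3
(row=0, col=1): c = -0.4700 + 1.0600i → escape time 4
(row=0, col=2): c = 0.1400 + 1.0600i → escape time 4
(row=1, col=0): c = -1.0800 + 0.8880i → escape time 3
(row=1, col=1): c = -0.4700 + 0.8880i → escape time 5
(row=1, col=2): c = 0.1400 + 0.8880i → escape time 5
(row=2, col=0): c = -1.0800 + 0.7160i → escape time 3
(row=2, col=1): c = -0.4700 + 0.7160i → escape time 5
(row=2, col=2): c = 0.1400 + 0.7160i → escape time 5
(row=3, col=0): c = -1.0800 + 0.5440i → escape time 5
(row=3, col=1): c = -0.4700 + 0.5440i → escape time 5
(row=3, col=2): c = 0.1400 + 0.5440i → escape time 5
(row=4, col=0): c = -1.0800 + 0.3720i → escape time 5
(row=4, col=1): c = -0.4700 + 0.3720i → escape time 5
(row=4, col=2): c = 0.1400 + 0.3720i → escape time 5
(row=5, col=0): c = -1.0800 + 0.2000i → escape time 5
(row=5, col=1): c = -0.4700 + 0.2000i → escape time 5
(row=5, col=2): c = 0.1400 + 0.2000i → escape time 5

Answer: 344
355
355
555
555
555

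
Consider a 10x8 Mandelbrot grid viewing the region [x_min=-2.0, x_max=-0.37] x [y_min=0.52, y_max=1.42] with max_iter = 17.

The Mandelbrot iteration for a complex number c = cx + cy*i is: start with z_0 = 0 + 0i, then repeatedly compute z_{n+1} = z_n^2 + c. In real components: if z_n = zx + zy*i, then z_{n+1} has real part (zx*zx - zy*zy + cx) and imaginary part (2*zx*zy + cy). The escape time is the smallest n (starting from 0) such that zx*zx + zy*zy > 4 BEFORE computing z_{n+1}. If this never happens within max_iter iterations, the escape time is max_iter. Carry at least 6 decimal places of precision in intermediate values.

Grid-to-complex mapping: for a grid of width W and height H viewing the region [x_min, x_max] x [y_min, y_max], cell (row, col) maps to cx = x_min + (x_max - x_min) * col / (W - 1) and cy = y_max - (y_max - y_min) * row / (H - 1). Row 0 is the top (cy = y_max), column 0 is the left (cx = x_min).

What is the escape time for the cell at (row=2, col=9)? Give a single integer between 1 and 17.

Answer: 3

Derivation:
z_0 = 0 + 0i, c = -0.3700 + 1.1629i
Iter 1: z = -0.3700 + 1.1629i, |z|^2 = 1.4891
Iter 2: z = -1.5853 + 0.3023i, |z|^2 = 2.6047
Iter 3: z = 2.0519 + 0.2042i, |z|^2 = 4.2519
Escaped at iteration 3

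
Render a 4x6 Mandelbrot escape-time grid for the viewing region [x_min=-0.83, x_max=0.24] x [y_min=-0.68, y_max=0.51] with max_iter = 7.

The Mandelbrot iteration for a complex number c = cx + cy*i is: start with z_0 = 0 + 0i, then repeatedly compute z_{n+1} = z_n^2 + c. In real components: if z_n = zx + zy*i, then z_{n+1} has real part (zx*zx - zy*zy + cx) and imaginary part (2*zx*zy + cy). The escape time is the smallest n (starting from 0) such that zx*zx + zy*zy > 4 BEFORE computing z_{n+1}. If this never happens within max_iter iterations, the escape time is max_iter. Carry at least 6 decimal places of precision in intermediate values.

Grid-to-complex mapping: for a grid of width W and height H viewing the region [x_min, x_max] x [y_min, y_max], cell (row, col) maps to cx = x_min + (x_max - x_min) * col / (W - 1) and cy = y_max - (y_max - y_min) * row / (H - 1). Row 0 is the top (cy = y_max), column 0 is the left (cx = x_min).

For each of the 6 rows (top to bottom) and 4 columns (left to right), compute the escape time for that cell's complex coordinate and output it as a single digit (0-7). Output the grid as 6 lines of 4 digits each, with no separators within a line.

(row=0, col=0): c = -0.8300 + 0.5100i → escape time 6
(row=0, col=1): c = -0.4733 + 0.5100i → escape time 7
(row=0, col=2): c = -0.1167 + 0.5100i → escape time 7
(row=0, col=3): c = 0.2400 + 0.5100i → escape time 7
(row=1, col=0): c = -0.8300 + 0.2720i → escape time 7
(row=1, col=1): c = -0.4733 + 0.2720i → escape time 7
(row=1, col=2): c = -0.1167 + 0.2720i → escape time 7
(row=1, col=3): c = 0.2400 + 0.2720i → escape time 7
(row=2, col=0): c = -0.8300 + 0.0340i → escape time 7
(row=2, col=1): c = -0.4733 + 0.0340i → escape time 7
(row=2, col=2): c = -0.1167 + 0.0340i → escape time 7
(row=2, col=3): c = 0.2400 + 0.0340i → escape time 7
(row=3, col=0): c = -0.8300 + -0.2040i → escape time 7
(row=3, col=1): c = -0.4733 + -0.2040i → escape time 7
(row=3, col=2): c = -0.1167 + -0.2040i → escape time 7
(row=3, col=3): c = 0.2400 + -0.2040i → escape time 7
(row=4, col=0): c = -0.8300 + -0.4420i → escape time 6
(row=4, col=1): c = -0.4733 + -0.4420i → escape time 7
(row=4, col=2): c = -0.1167 + -0.4420i → escape time 7
(row=4, col=3): c = 0.2400 + -0.4420i → escape time 7
(row=5, col=0): c = -0.8300 + -0.6800i → escape time 4
(row=5, col=1): c = -0.4733 + -0.6800i → escape time 7
(row=5, col=2): c = -0.1167 + -0.6800i → escape time 7
(row=5, col=3): c = 0.2400 + -0.6800i → escape time 7

Answer: 6777
7777
7777
7777
6777
4777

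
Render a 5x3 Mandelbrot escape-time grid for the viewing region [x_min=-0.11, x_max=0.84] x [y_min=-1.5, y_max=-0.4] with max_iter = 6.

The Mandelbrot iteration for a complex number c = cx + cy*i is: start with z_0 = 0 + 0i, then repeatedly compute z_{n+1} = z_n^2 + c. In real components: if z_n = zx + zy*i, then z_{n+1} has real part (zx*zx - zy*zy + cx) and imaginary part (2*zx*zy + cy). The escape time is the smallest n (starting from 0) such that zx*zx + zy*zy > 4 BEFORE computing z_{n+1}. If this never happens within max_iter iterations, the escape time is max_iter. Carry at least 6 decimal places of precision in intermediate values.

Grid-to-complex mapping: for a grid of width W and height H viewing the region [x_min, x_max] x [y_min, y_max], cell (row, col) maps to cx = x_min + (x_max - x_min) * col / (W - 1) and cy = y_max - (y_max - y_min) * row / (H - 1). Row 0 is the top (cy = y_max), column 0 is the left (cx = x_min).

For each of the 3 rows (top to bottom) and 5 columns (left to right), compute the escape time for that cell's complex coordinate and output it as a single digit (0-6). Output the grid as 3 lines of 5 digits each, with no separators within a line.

(row=0, col=0): c = -0.1100 + -0.4000i → escape time 6
(row=0, col=1): c = 0.1275 + -0.4000i → escape time 6
(row=0, col=2): c = 0.3650 + -0.4000i → escape time 6
(row=0, col=3): c = 0.6025 + -0.4000i → escape time 4
(row=0, col=4): c = 0.8400 + -0.4000i → escape time 3
(row=1, col=0): c = -0.1100 + -0.9500i → escape time 6
(row=1, col=1): c = 0.1275 + -0.9500i → escape time 4
(row=1, col=2): c = 0.3650 + -0.9500i → escape time 3
(row=1, col=3): c = 0.6025 + -0.9500i → escape time 2
(row=1, col=4): c = 0.8400 + -0.9500i → escape time 2
(row=2, col=0): c = -0.1100 + -1.5000i → escape time 2
(row=2, col=1): c = 0.1275 + -1.5000i → escape time 2
(row=2, col=2): c = 0.3650 + -1.5000i → escape time 2
(row=2, col=3): c = 0.6025 + -1.5000i → escape time 2
(row=2, col=4): c = 0.8400 + -1.5000i → escape time 2

Answer: 66643
64322
22222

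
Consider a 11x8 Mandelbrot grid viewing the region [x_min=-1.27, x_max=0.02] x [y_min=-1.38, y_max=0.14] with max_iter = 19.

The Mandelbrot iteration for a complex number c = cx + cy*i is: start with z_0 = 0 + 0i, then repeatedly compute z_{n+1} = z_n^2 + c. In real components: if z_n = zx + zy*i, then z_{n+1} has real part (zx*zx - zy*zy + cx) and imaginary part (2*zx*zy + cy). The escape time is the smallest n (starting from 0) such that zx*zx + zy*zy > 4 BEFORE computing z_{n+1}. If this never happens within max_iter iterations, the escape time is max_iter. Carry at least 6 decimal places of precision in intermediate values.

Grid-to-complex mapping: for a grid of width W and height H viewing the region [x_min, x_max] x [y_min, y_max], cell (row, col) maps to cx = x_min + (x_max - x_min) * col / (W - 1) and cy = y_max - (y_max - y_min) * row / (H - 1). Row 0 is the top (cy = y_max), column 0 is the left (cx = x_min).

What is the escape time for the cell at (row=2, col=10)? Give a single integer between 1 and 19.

z_0 = 0 + 0i, c = 0.0200 + -0.2943i
Iter 1: z = 0.0200 + -0.2943i, |z|^2 = 0.0870
Iter 2: z = -0.0662 + -0.3061i, |z|^2 = 0.0981
Iter 3: z = -0.0693 + -0.2538i, |z|^2 = 0.0692
Iter 4: z = -0.0396 + -0.2591i, |z|^2 = 0.0687
Iter 5: z = -0.0456 + -0.2738i, |z|^2 = 0.0770
Iter 6: z = -0.0529 + -0.2693i, |z|^2 = 0.0753
Iter 7: z = -0.0497 + -0.2658i, |z|^2 = 0.0731
Iter 8: z = -0.0482 + -0.2678i, |z|^2 = 0.0741
Iter 9: z = -0.0494 + -0.2685i, |z|^2 = 0.0745
Iter 10: z = -0.0496 + -0.2678i, |z|^2 = 0.0742
Iter 11: z = -0.0492 + -0.2677i, |z|^2 = 0.0741
Iter 12: z = -0.0492 + -0.2679i, |z|^2 = 0.0742
Iter 13: z = -0.0494 + -0.2679i, |z|^2 = 0.0742
Iter 14: z = -0.0493 + -0.2678i, |z|^2 = 0.0742
Iter 15: z = -0.0493 + -0.2679i, |z|^2 = 0.0742
Iter 16: z = -0.0493 + -0.2679i, |z|^2 = 0.0742
Iter 17: z = -0.0493 + -0.2679i, |z|^2 = 0.0742
Iter 18: z = -0.0493 + -0.2679i, |z|^2 = 0.0742

Answer: 19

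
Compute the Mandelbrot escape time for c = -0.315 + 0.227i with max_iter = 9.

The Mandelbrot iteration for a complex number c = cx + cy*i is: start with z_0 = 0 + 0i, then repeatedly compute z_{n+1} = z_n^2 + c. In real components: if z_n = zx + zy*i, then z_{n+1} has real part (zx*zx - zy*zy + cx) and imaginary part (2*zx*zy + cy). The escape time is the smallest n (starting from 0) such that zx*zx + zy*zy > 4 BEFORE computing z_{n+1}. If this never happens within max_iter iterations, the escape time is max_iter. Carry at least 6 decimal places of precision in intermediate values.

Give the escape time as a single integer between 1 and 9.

Answer: 9

Derivation:
z_0 = 0 + 0i, c = -0.3150 + 0.2270i
Iter 1: z = -0.3150 + 0.2270i, |z|^2 = 0.1508
Iter 2: z = -0.2673 + 0.0840i, |z|^2 = 0.0785
Iter 3: z = -0.2506 + 0.1821i, |z|^2 = 0.0960
Iter 4: z = -0.2854 + 0.1357i, |z|^2 = 0.0999
Iter 5: z = -0.2520 + 0.1495i, |z|^2 = 0.0859
Iter 6: z = -0.2739 + 0.1516i, |z|^2 = 0.0980
Iter 7: z = -0.2630 + 0.1439i, |z|^2 = 0.0899
Iter 8: z = -0.2666 + 0.1513i, |z|^2 = 0.0939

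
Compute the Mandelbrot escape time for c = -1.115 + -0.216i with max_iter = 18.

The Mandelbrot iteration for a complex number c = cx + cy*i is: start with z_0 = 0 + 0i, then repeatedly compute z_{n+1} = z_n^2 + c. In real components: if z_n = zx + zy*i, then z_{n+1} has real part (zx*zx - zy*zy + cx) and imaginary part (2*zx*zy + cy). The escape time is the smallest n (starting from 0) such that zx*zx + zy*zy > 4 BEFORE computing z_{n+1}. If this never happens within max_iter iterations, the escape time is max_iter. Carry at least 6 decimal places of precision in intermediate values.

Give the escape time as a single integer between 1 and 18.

z_0 = 0 + 0i, c = -1.1150 + -0.2160i
Iter 1: z = -1.1150 + -0.2160i, |z|^2 = 1.2899
Iter 2: z = 0.0816 + 0.2657i, |z|^2 = 0.0772
Iter 3: z = -1.1789 + -0.1727i, |z|^2 = 1.4197
Iter 4: z = 0.2451 + 0.1911i, |z|^2 = 0.0966
Iter 5: z = -1.0915 + -0.1223i, |z|^2 = 1.2063
Iter 6: z = 0.0613 + 0.0510i, |z|^2 = 0.0064
Iter 7: z = -1.1138 + -0.2097i, |z|^2 = 1.2846
Iter 8: z = 0.0817 + 0.2512i, |z|^2 = 0.0698
Iter 9: z = -1.1715 + -0.1750i, |z|^2 = 1.4029
Iter 10: z = 0.2267 + 0.1939i, |z|^2 = 0.0890
Iter 11: z = -1.1012 + -0.1281i, |z|^2 = 1.2291
Iter 12: z = 0.0813 + 0.0661i, |z|^2 = 0.0110
Iter 13: z = -1.1128 + -0.2053i, |z|^2 = 1.2804
Iter 14: z = 0.0811 + 0.2408i, |z|^2 = 0.0646
Iter 15: z = -1.1664 + -0.1769i, |z|^2 = 1.3918
Iter 16: z = 0.2142 + 0.1968i, |z|^2 = 0.0846
Iter 17: z = -1.1078 + -0.1317i, |z|^2 = 1.2447

Answer: 18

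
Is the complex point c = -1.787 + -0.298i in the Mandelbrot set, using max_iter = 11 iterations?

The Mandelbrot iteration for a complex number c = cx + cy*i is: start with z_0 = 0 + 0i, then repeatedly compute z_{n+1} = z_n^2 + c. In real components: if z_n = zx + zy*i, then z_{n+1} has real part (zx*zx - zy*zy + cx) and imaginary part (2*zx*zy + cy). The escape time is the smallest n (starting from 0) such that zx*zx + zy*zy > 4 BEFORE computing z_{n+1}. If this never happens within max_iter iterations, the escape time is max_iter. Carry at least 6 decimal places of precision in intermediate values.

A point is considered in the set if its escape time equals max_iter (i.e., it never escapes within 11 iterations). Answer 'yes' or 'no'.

z_0 = 0 + 0i, c = -1.7870 + -0.2980i
Iter 1: z = -1.7870 + -0.2980i, |z|^2 = 3.2822
Iter 2: z = 1.3176 + 0.7671i, |z|^2 = 2.3243
Iter 3: z = -0.6394 + 1.7233i, |z|^2 = 3.3785
Iter 4: z = -4.3479 + -2.5017i, |z|^2 = 25.1626
Escaped at iteration 4

Answer: no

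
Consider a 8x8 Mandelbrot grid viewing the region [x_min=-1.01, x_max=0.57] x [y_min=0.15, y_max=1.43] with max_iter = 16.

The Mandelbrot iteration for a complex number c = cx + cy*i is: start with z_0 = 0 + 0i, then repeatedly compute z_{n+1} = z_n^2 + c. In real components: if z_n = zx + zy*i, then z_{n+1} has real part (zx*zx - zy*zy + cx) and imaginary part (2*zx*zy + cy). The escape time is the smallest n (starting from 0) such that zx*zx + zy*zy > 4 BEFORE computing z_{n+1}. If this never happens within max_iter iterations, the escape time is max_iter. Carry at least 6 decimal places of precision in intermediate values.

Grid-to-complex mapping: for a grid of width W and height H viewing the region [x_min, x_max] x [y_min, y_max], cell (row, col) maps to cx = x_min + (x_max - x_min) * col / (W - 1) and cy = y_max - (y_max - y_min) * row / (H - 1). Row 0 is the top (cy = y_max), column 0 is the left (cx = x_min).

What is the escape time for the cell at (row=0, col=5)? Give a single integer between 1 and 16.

Answer: 2

Derivation:
z_0 = 0 + 0i, c = 0.1186 + 1.4300i
Iter 1: z = 0.1186 + 1.4300i, |z|^2 = 2.0590
Iter 2: z = -1.9123 + 1.7691i, |z|^2 = 6.7865
Escaped at iteration 2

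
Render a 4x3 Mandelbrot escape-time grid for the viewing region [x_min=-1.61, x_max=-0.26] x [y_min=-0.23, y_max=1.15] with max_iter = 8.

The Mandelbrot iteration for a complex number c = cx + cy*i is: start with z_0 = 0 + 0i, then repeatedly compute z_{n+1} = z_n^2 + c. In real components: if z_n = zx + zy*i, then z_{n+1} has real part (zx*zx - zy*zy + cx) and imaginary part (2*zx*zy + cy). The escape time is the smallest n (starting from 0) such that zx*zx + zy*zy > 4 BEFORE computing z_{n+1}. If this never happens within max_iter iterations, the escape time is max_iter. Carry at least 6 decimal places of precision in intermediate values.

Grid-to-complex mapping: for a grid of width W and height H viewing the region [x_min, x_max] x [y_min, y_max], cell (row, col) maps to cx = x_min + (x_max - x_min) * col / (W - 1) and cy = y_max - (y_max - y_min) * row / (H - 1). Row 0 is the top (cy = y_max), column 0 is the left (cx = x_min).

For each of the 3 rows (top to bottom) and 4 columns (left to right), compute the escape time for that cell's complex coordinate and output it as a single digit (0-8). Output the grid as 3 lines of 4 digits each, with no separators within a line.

Answer: 2334
3588
4888

Derivation:
(row=0, col=0): c = -1.6100 + 1.1500i → escape time 2
(row=0, col=1): c = -1.1600 + 1.1500i → escape time 3
(row=0, col=2): c = -0.7100 + 1.1500i → escape time 3
(row=0, col=3): c = -0.2600 + 1.1500i → escape time 4
(row=1, col=0): c = -1.6100 + 0.4600i → escape time 3
(row=1, col=1): c = -1.1600 + 0.4600i → escape time 5
(row=1, col=2): c = -0.7100 + 0.4600i → escape time 8
(row=1, col=3): c = -0.2600 + 0.4600i → escape time 8
(row=2, col=0): c = -1.6100 + -0.2300i → escape time 4
(row=2, col=1): c = -1.1600 + -0.2300i → escape time 8
(row=2, col=2): c = -0.7100 + -0.2300i → escape time 8
(row=2, col=3): c = -0.2600 + -0.2300i → escape time 8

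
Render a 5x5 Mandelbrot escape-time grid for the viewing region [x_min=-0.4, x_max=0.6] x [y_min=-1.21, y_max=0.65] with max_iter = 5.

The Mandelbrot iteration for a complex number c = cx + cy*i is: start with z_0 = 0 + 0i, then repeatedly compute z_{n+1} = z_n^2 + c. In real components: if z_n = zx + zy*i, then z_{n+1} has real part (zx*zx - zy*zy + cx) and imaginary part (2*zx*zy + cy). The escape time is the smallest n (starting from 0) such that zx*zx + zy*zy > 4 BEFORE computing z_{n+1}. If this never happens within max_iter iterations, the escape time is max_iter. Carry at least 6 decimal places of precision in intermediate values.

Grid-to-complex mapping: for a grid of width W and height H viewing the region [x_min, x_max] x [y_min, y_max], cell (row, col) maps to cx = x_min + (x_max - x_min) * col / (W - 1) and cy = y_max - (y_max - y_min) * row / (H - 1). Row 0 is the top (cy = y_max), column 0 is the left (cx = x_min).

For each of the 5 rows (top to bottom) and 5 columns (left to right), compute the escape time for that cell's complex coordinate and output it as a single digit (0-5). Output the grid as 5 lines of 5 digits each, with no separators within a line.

Answer: 55553
55554
55554
55553
33322

Derivation:
(row=0, col=0): c = -0.4000 + 0.6500i → escape time 5
(row=0, col=1): c = -0.1500 + 0.6500i → escape time 5
(row=0, col=2): c = 0.1000 + 0.6500i → escape time 5
(row=0, col=3): c = 0.3500 + 0.6500i → escape time 5
(row=0, col=4): c = 0.6000 + 0.6500i → escape time 3
(row=1, col=0): c = -0.4000 + 0.1850i → escape time 5
(row=1, col=1): c = -0.1500 + 0.1850i → escape time 5
(row=1, col=2): c = 0.1000 + 0.1850i → escape time 5
(row=1, col=3): c = 0.3500 + 0.1850i → escape time 5
(row=1, col=4): c = 0.6000 + 0.1850i → escape time 4
(row=2, col=0): c = -0.4000 + -0.2800i → escape time 5
(row=2, col=1): c = -0.1500 + -0.2800i → escape time 5
(row=2, col=2): c = 0.1000 + -0.2800i → escape time 5
(row=2, col=3): c = 0.3500 + -0.2800i → escape time 5
(row=2, col=4): c = 0.6000 + -0.2800i → escape time 4
(row=3, col=0): c = -0.4000 + -0.7450i → escape time 5
(row=3, col=1): c = -0.1500 + -0.7450i → escape time 5
(row=3, col=2): c = 0.1000 + -0.7450i → escape time 5
(row=3, col=3): c = 0.3500 + -0.7450i → escape time 5
(row=3, col=4): c = 0.6000 + -0.7450i → escape time 3
(row=4, col=0): c = -0.4000 + -1.2100i → escape time 3
(row=4, col=1): c = -0.1500 + -1.2100i → escape time 3
(row=4, col=2): c = 0.1000 + -1.2100i → escape time 3
(row=4, col=3): c = 0.3500 + -1.2100i → escape time 2
(row=4, col=4): c = 0.6000 + -1.2100i → escape time 2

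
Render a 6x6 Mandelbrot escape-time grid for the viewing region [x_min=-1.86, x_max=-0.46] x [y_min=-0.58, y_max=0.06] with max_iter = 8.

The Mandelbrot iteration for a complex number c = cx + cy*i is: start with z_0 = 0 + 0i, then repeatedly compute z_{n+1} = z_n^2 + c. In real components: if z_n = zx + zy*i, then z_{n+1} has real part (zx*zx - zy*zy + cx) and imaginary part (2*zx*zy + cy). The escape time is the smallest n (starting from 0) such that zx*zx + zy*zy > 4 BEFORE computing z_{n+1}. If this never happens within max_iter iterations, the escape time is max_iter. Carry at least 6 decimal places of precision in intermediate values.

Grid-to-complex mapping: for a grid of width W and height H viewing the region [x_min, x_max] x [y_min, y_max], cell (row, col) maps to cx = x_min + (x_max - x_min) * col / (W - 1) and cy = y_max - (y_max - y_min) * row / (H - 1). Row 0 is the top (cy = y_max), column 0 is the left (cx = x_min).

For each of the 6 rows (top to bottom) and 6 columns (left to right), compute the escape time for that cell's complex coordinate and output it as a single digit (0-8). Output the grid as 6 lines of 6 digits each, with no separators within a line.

Answer: 678888
578888
458888
347888
335588
233568

Derivation:
(row=0, col=0): c = -1.8600 + 0.0600i → escape time 6
(row=0, col=1): c = -1.5800 + 0.0600i → escape time 7
(row=0, col=2): c = -1.3000 + 0.0600i → escape time 8
(row=0, col=3): c = -1.0200 + 0.0600i → escape time 8
(row=0, col=4): c = -0.7400 + 0.0600i → escape time 8
(row=0, col=5): c = -0.4600 + 0.0600i → escape time 8
(row=1, col=0): c = -1.8600 + -0.0680i → escape time 5
(row=1, col=1): c = -1.5800 + -0.0680i → escape time 7
(row=1, col=2): c = -1.3000 + -0.0680i → escape time 8
(row=1, col=3): c = -1.0200 + -0.0680i → escape time 8
(row=1, col=4): c = -0.7400 + -0.0680i → escape time 8
(row=1, col=5): c = -0.4600 + -0.0680i → escape time 8
(row=2, col=0): c = -1.8600 + -0.1960i → escape time 4
(row=2, col=1): c = -1.5800 + -0.1960i → escape time 5
(row=2, col=2): c = -1.3000 + -0.1960i → escape time 8
(row=2, col=3): c = -1.0200 + -0.1960i → escape time 8
(row=2, col=4): c = -0.7400 + -0.1960i → escape time 8
(row=2, col=5): c = -0.4600 + -0.1960i → escape time 8
(row=3, col=0): c = -1.8600 + -0.3240i → escape time 3
(row=3, col=1): c = -1.5800 + -0.3240i → escape time 4
(row=3, col=2): c = -1.3000 + -0.3240i → escape time 7
(row=3, col=3): c = -1.0200 + -0.3240i → escape time 8
(row=3, col=4): c = -0.7400 + -0.3240i → escape time 8
(row=3, col=5): c = -0.4600 + -0.3240i → escape time 8
(row=4, col=0): c = -1.8600 + -0.4520i → escape time 3
(row=4, col=1): c = -1.5800 + -0.4520i → escape time 3
(row=4, col=2): c = -1.3000 + -0.4520i → escape time 5
(row=4, col=3): c = -1.0200 + -0.4520i → escape time 5
(row=4, col=4): c = -0.7400 + -0.4520i → escape time 8
(row=4, col=5): c = -0.4600 + -0.4520i → escape time 8
(row=5, col=0): c = -1.8600 + -0.5800i → escape time 2
(row=5, col=1): c = -1.5800 + -0.5800i → escape time 3
(row=5, col=2): c = -1.3000 + -0.5800i → escape time 3
(row=5, col=3): c = -1.0200 + -0.5800i → escape time 5
(row=5, col=4): c = -0.7400 + -0.5800i → escape time 6
(row=5, col=5): c = -0.4600 + -0.5800i → escape time 8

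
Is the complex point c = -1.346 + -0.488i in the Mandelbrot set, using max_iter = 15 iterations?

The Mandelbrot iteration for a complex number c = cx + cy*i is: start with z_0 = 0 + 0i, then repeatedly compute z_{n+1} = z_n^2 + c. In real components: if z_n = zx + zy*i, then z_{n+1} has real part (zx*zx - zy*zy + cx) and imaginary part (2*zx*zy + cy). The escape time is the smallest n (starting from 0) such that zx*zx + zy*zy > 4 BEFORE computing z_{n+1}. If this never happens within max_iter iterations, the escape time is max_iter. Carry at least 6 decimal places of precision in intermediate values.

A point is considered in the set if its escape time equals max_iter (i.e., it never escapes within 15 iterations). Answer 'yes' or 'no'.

z_0 = 0 + 0i, c = -1.3460 + -0.4880i
Iter 1: z = -1.3460 + -0.4880i, |z|^2 = 2.0499
Iter 2: z = 0.2276 + 0.8257i, |z|^2 = 0.7336
Iter 3: z = -1.9760 + -0.1122i, |z|^2 = 3.9171
Iter 4: z = 2.5459 + -0.0446i, |z|^2 = 6.4838
Escaped at iteration 4

Answer: no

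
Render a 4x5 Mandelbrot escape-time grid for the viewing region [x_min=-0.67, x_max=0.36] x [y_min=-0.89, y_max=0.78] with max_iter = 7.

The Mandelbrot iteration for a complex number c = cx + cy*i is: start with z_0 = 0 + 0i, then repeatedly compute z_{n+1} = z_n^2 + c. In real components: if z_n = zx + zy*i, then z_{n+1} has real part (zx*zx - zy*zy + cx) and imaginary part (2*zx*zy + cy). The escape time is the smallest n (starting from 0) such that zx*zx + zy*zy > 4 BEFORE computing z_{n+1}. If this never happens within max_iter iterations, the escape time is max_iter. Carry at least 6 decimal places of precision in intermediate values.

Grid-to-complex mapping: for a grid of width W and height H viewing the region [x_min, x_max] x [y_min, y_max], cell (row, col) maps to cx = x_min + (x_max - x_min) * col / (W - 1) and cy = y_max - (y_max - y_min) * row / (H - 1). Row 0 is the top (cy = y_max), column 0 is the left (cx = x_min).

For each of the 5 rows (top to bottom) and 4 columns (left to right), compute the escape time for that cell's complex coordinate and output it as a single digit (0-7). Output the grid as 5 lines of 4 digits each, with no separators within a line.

(row=0, col=0): c = -0.6700 + 0.7800i → escape time 4
(row=0, col=1): c = -0.3267 + 0.7800i → escape time 7
(row=0, col=2): c = 0.0167 + 0.7800i → escape time 7
(row=0, col=3): c = 0.3600 + 0.7800i → escape time 4
(row=1, col=0): c = -0.6700 + 0.3625i → escape time 7
(row=1, col=1): c = -0.3267 + 0.3625i → escape time 7
(row=1, col=2): c = 0.0167 + 0.3625i → escape time 7
(row=1, col=3): c = 0.3600 + 0.3625i → escape time 7
(row=2, col=0): c = -0.6700 + -0.0550i → escape time 7
(row=2, col=1): c = -0.3267 + -0.0550i → escape time 7
(row=2, col=2): c = 0.0167 + -0.0550i → escape time 7
(row=2, col=3): c = 0.3600 + -0.0550i → escape time 7
(row=3, col=0): c = -0.6700 + -0.4725i → escape time 7
(row=3, col=1): c = -0.3267 + -0.4725i → escape time 7
(row=3, col=2): c = 0.0167 + -0.4725i → escape time 7
(row=3, col=3): c = 0.3600 + -0.4725i → escape time 7
(row=4, col=0): c = -0.6700 + -0.8900i → escape time 4
(row=4, col=1): c = -0.3267 + -0.8900i → escape time 6
(row=4, col=2): c = 0.0167 + -0.8900i → escape time 7
(row=4, col=3): c = 0.3600 + -0.8900i → escape time 4

Answer: 4774
7777
7777
7777
4674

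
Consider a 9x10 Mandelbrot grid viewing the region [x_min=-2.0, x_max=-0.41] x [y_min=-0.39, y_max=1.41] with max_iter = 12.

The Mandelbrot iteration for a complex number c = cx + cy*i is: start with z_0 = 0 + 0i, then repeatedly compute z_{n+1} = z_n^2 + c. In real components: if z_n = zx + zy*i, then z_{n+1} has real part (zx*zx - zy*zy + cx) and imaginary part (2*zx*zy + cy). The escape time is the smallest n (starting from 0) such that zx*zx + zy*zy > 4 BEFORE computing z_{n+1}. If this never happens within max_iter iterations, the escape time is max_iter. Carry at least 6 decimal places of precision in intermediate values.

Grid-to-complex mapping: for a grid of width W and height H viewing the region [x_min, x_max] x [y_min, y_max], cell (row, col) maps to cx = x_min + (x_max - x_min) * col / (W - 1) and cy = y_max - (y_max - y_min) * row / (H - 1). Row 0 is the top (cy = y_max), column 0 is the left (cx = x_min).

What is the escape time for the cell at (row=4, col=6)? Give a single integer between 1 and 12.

Answer: 5

Derivation:
z_0 = 0 + 0i, c = -0.8075 + 0.6100i
Iter 1: z = -0.8075 + 0.6100i, |z|^2 = 1.0242
Iter 2: z = -0.5275 + -0.3751i, |z|^2 = 0.4190
Iter 3: z = -0.6699 + 1.0058i, |z|^2 = 1.4605
Iter 4: z = -1.3704 + -0.7377i, |z|^2 = 2.4220
Iter 5: z = 0.5262 + 2.6317i, |z|^2 = 7.2028
Escaped at iteration 5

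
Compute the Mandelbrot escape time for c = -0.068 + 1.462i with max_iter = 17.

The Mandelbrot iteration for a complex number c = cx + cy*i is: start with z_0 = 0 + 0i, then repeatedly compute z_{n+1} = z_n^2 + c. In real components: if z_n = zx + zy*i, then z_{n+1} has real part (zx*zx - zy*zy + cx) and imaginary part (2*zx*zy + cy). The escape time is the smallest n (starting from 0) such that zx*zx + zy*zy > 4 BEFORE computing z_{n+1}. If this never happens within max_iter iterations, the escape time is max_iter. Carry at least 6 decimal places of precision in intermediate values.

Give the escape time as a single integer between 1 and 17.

Answer: 2

Derivation:
z_0 = 0 + 0i, c = -0.0680 + 1.4620i
Iter 1: z = -0.0680 + 1.4620i, |z|^2 = 2.1421
Iter 2: z = -2.2008 + 1.2632i, |z|^2 = 6.4392
Escaped at iteration 2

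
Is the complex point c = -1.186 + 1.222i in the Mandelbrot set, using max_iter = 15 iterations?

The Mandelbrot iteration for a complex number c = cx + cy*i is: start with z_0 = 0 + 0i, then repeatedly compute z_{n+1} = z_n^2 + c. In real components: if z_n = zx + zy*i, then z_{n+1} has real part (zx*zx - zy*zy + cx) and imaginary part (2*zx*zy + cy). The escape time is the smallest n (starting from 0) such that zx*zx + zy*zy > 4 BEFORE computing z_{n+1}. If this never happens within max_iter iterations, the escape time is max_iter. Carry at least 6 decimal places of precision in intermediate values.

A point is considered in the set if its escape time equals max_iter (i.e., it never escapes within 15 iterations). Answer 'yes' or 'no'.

z_0 = 0 + 0i, c = -1.1860 + 1.2220i
Iter 1: z = -1.1860 + 1.2220i, |z|^2 = 2.8999
Iter 2: z = -1.2727 + -1.6766i, |z|^2 = 4.4307
Escaped at iteration 2

Answer: no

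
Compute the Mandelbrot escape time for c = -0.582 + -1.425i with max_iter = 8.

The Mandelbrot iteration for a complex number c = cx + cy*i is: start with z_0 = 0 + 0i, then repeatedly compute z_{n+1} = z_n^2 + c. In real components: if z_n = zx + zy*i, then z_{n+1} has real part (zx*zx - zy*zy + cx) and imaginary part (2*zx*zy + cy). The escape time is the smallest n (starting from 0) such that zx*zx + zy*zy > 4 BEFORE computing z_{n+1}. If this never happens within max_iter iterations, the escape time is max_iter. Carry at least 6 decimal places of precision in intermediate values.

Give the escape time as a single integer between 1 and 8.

Answer: 2

Derivation:
z_0 = 0 + 0i, c = -0.5820 + -1.4250i
Iter 1: z = -0.5820 + -1.4250i, |z|^2 = 2.3693
Iter 2: z = -2.2739 + 0.2337i, |z|^2 = 5.2252
Escaped at iteration 2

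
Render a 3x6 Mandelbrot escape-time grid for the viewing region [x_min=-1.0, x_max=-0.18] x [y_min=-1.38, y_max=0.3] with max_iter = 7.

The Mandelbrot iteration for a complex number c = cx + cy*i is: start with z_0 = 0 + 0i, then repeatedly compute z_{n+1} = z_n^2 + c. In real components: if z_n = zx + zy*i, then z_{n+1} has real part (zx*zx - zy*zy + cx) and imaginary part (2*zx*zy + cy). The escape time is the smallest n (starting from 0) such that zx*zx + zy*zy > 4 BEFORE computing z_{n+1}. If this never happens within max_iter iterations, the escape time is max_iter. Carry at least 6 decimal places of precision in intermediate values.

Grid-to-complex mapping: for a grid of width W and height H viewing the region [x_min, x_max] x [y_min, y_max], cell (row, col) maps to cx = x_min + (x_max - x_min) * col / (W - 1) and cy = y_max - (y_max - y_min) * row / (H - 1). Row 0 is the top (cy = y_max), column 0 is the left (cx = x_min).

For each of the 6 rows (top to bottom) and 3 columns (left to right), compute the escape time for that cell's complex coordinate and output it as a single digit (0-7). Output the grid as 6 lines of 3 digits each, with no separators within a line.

Answer: 777
777
777
477
347
222

Derivation:
(row=0, col=0): c = -1.0000 + 0.3000i → escape time 7
(row=0, col=1): c = -0.5900 + 0.3000i → escape time 7
(row=0, col=2): c = -0.1800 + 0.3000i → escape time 7
(row=1, col=0): c = -1.0000 + -0.0360i → escape time 7
(row=1, col=1): c = -0.5900 + -0.0360i → escape time 7
(row=1, col=2): c = -0.1800 + -0.0360i → escape time 7
(row=2, col=0): c = -1.0000 + -0.3720i → escape time 7
(row=2, col=1): c = -0.5900 + -0.3720i → escape time 7
(row=2, col=2): c = -0.1800 + -0.3720i → escape time 7
(row=3, col=0): c = -1.0000 + -0.7080i → escape time 4
(row=3, col=1): c = -0.5900 + -0.7080i → escape time 7
(row=3, col=2): c = -0.1800 + -0.7080i → escape time 7
(row=4, col=0): c = -1.0000 + -1.0440i → escape time 3
(row=4, col=1): c = -0.5900 + -1.0440i → escape time 4
(row=4, col=2): c = -0.1800 + -1.0440i → escape time 7
(row=5, col=0): c = -1.0000 + -1.3800i → escape time 2
(row=5, col=1): c = -0.5900 + -1.3800i → escape time 2
(row=5, col=2): c = -0.1800 + -1.3800i → escape time 2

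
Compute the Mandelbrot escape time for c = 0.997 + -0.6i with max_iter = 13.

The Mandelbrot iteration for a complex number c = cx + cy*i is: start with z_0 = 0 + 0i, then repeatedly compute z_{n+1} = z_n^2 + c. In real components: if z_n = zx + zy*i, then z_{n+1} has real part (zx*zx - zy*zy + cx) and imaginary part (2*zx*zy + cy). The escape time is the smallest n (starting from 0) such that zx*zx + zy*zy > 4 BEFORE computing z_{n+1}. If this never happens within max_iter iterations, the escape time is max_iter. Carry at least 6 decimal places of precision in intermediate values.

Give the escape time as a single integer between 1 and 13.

Answer: 2

Derivation:
z_0 = 0 + 0i, c = 0.9970 + -0.6000i
Iter 1: z = 0.9970 + -0.6000i, |z|^2 = 1.3540
Iter 2: z = 1.6310 + -1.7964i, |z|^2 = 5.8872
Escaped at iteration 2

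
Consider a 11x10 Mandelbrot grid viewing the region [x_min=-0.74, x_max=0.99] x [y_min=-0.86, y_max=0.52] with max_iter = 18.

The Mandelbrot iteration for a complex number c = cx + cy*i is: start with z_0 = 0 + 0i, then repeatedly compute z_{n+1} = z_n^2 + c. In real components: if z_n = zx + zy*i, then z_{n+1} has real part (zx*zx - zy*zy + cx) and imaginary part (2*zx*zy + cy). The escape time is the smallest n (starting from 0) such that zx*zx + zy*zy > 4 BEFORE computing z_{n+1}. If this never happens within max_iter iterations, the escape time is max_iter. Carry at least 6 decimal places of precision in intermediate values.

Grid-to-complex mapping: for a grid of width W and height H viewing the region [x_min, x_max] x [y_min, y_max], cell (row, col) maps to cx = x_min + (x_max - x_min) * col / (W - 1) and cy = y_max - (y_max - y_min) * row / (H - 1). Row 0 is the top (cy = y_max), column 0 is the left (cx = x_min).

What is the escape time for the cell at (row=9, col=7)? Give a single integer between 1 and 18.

Answer: 3

Derivation:
z_0 = 0 + 0i, c = 0.4710 + -0.8600i
Iter 1: z = 0.4710 + -0.8600i, |z|^2 = 0.9614
Iter 2: z = -0.0468 + -1.6701i, |z|^2 = 2.7915
Iter 3: z = -2.3161 + -0.7038i, |z|^2 = 5.8597
Escaped at iteration 3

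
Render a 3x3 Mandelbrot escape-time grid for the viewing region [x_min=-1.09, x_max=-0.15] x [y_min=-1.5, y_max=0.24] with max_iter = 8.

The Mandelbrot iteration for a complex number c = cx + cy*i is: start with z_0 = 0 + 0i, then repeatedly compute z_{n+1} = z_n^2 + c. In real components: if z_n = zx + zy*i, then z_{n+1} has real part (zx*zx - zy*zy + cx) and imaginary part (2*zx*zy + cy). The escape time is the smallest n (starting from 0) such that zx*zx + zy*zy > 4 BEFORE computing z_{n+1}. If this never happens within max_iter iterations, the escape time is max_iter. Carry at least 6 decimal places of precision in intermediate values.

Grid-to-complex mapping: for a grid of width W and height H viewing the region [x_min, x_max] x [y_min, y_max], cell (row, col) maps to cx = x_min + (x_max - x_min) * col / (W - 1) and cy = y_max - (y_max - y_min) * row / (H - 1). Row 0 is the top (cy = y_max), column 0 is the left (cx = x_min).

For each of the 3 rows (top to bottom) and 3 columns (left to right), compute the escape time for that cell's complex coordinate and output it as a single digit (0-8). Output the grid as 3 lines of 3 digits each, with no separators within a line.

(row=0, col=0): c = -1.0900 + 0.2400i → escape time 8
(row=0, col=1): c = -0.6200 + 0.2400i → escape time 8
(row=0, col=2): c = -0.1500 + 0.2400i → escape time 8
(row=1, col=0): c = -1.0900 + -0.6300i → escape time 4
(row=1, col=1): c = -0.6200 + -0.6300i → escape time 8
(row=1, col=2): c = -0.1500 + -0.6300i → escape time 8
(row=2, col=0): c = -1.0900 + -1.5000i → escape time 2
(row=2, col=1): c = -0.6200 + -1.5000i → escape time 2
(row=2, col=2): c = -0.1500 + -1.5000i → escape time 2

Answer: 888
488
222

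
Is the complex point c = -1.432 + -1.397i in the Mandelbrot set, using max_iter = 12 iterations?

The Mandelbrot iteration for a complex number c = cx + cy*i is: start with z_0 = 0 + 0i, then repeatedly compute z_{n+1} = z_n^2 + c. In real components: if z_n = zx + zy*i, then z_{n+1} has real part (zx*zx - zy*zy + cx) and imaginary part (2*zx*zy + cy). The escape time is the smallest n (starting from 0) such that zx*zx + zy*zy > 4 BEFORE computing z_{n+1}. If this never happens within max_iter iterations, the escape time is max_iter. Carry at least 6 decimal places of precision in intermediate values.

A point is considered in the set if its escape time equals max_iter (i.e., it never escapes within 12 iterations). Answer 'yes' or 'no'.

z_0 = 0 + 0i, c = -1.4320 + -1.3970i
Iter 1: z = -1.4320 + -1.3970i, |z|^2 = 4.0022
Escaped at iteration 1

Answer: no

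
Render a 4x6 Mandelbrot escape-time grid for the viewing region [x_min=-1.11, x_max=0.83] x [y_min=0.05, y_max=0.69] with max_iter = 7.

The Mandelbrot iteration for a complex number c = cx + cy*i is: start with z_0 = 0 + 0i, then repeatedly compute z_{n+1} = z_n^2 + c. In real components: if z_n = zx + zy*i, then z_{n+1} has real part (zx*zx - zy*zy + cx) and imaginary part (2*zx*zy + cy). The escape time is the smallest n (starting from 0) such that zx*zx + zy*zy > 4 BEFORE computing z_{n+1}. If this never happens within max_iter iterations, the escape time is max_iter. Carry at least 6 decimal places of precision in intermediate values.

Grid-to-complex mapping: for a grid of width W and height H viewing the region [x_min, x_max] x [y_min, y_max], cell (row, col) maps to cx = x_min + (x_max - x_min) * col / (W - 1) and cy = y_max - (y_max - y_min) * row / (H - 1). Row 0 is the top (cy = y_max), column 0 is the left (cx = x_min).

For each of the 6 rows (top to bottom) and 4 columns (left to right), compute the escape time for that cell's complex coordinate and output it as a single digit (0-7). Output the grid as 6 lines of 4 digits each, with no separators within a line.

(row=0, col=0): c = -1.1100 + 0.6900i → escape time 3
(row=0, col=1): c = -0.4633 + 0.6900i → escape time 7
(row=0, col=2): c = 0.1833 + 0.6900i → escape time 7
(row=0, col=3): c = 0.8300 + 0.6900i → escape time 2
(row=1, col=0): c = -1.1100 + 0.5620i → escape time 4
(row=1, col=1): c = -0.4633 + 0.5620i → escape time 7
(row=1, col=2): c = 0.1833 + 0.5620i → escape time 7
(row=1, col=3): c = 0.8300 + 0.5620i → escape time 3
(row=2, col=0): c = -1.1100 + 0.4340i → escape time 6
(row=2, col=1): c = -0.4633 + 0.4340i → escape time 7
(row=2, col=2): c = 0.1833 + 0.4340i → escape time 7
(row=2, col=3): c = 0.8300 + 0.4340i → escape time 3
(row=3, col=0): c = -1.1100 + 0.3060i → escape time 7
(row=3, col=1): c = -0.4633 + 0.3060i → escape time 7
(row=3, col=2): c = 0.1833 + 0.3060i → escape time 7
(row=3, col=3): c = 0.8300 + 0.3060i → escape time 3
(row=4, col=0): c = -1.1100 + 0.1780i → escape time 7
(row=4, col=1): c = -0.4633 + 0.1780i → escape time 7
(row=4, col=2): c = 0.1833 + 0.1780i → escape time 7
(row=4, col=3): c = 0.8300 + 0.1780i → escape time 3
(row=5, col=0): c = -1.1100 + 0.0500i → escape time 7
(row=5, col=1): c = -0.4633 + 0.0500i → escape time 7
(row=5, col=2): c = 0.1833 + 0.0500i → escape time 7
(row=5, col=3): c = 0.8300 + 0.0500i → escape time 3

Answer: 3772
4773
6773
7773
7773
7773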